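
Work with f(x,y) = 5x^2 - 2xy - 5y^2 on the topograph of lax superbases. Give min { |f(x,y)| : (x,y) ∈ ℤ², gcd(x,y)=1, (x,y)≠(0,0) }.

descent: ρ → (-5,2,5)  [lands on river]
river: ρ → (5,8,-2)
river: ρ → (-2,8,5)
river: ρ → (5,2,-5)
river: ρ → (-5,8,2)
river: ρ → (2,8,-5)
closes: descent 1, river 6
min |a| on river = 2

2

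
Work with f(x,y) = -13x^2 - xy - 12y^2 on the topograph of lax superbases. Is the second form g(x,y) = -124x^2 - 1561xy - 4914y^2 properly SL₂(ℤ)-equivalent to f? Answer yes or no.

D₁ = -623, D₂ = -623
f is negative-definite; reduce −f:
−f: flip: (13,1,12)→(12,-1,13)
−f: reduced (well bottom): (12,-1,13) with a≤c, −a<b≤a
flip sign back: reduced form of f is (-12,1,-13)
g is negative-definite; reduce −g:
−g: translate: b→73 (≡1561 mod 248), so (124,1561,4914)→(124,73,12)
−g: flip: (124,73,12)→(12,-73,124)
−g: translate: b→-1 (≡-73 mod 24), so (12,-73,124)→(12,-1,13)
−g: reduced (well bottom): (12,-1,13) with a≤c, −a<b≤a
flip sign back: reduced form of g is (-12,1,-13)
reduced forms (-12, 1, -13) vs (-12, 1, -13) ⇒ equivalent

yes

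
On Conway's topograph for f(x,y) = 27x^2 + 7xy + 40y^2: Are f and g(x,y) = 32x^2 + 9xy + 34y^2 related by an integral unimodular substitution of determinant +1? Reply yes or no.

D₁ = -4271, D₂ = -4271
f: reduced (well bottom): (27,7,40) with a≤c, −a<b≤a
g: reduced (well bottom): (32,9,34) with a≤c, −a<b≤a
reduced forms (27, 7, 40) vs (32, 9, 34) ⇒ inequivalent

no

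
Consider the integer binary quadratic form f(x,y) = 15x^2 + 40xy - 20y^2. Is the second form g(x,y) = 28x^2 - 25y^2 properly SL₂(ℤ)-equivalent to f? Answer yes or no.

D₁ = 2800, D₂ = 2800
river cycle of f (length 4): (-20, 40, 15), (15, 50, -5), (-5, 50, 15), (15, 40, -20)
river cycle of g (length 14): (-25, 50, 3), (3, 52, -8), (-8, 44, 27), (27, 10, -25), (-25, 40, 12), (12, 32, -37), (-37, 42, 7), (7, 42, -37), (-37, 32, 12), (12, 40, -25), … (4 more)
cycles differ ⇒ inequivalent

no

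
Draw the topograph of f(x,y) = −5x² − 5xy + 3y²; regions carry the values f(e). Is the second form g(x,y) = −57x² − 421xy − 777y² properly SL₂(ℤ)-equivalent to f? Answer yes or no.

D₁ = 85, D₂ = 85
river cycle of f (length 6): (3, 5, -5), (-5, 5, 3), (3, 7, -3), (-3, 5, 5), (5, 5, -3), (-3, 7, 3)
river cycle of g (length 6): (-5, 5, 3), (3, 7, -3), (-3, 5, 5), (5, 5, -3), (-3, 7, 3), (3, 5, -5)
cycles coincide ⇒ equivalent

yes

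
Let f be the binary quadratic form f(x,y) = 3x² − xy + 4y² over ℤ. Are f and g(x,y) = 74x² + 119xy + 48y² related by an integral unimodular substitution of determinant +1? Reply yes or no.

D₁ = -47, D₂ = -47
f: reduced (well bottom): (3,-1,4) with a≤c, −a<b≤a
g: translate: b→-29 (≡119 mod 148), so (74,119,48)→(74,-29,3)
g: flip: (74,-29,3)→(3,29,74)
g: translate: b→-1 (≡29 mod 6), so (3,29,74)→(3,-1,4)
g: reduced (well bottom): (3,-1,4) with a≤c, −a<b≤a
reduced forms (3, -1, 4) vs (3, -1, 4) ⇒ equivalent

yes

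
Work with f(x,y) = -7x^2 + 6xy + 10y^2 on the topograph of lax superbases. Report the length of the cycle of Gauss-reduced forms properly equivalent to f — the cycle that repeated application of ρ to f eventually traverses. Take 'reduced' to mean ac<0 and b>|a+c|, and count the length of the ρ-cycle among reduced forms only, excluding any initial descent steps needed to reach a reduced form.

D = 316, ⌊√D⌋ = 17
river: ρ → (10,14,-3)
river: ρ → (-3,16,5)
river: ρ → (5,14,-6)
river: ρ → (-6,10,9)
river: ρ → (9,8,-7)
river: ρ → (-7,6,10)
ρ-cycle length = 6 (tail of 0 descent steps not counted)

6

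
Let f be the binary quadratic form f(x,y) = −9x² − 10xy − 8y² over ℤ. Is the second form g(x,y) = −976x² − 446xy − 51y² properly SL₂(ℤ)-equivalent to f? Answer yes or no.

D₁ = -188, D₂ = -188
f is negative-definite; reduce −f:
−f: translate: b→-8 (≡10 mod 18), so (9,10,8)→(9,-8,7)
−f: flip: (9,-8,7)→(7,8,9)
−f: translate: b→-6 (≡8 mod 14), so (7,8,9)→(7,-6,8)
−f: reduced (well bottom): (7,-6,8) with a≤c, −a<b≤a
flip sign back: reduced form of f is (-7,6,-8)
g is negative-definite; reduce −g:
−g: flip: (976,446,51)→(51,-446,976)
−g: translate: b→-38 (≡-446 mod 102), so (51,-446,976)→(51,-38,8)
−g: flip: (51,-38,8)→(8,38,51)
−g: translate: b→6 (≡38 mod 16), so (8,38,51)→(8,6,7)
−g: flip: (8,6,7)→(7,-6,8)
−g: reduced (well bottom): (7,-6,8) with a≤c, −a<b≤a
flip sign back: reduced form of g is (-7,6,-8)
reduced forms (-7, 6, -8) vs (-7, 6, -8) ⇒ equivalent

yes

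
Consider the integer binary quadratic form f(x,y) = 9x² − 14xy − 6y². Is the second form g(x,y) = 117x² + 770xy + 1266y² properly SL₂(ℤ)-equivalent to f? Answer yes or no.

D₁ = 412, D₂ = 412
river cycle of f (length 12): (-6, 14, 9), (9, 4, -11), (-11, 18, 2), (2, 18, -11), (-11, 4, 9), (9, 14, -6), (-6, 10, 13), (13, 16, -3), (-3, 20, 1), (1, 20, -3), … (2 more)
river cycle of g (length 12): (9, 4, -11), (-11, 18, 2), (2, 18, -11), (-11, 4, 9), (9, 14, -6), (-6, 10, 13), (13, 16, -3), (-3, 20, 1), (1, 20, -3), (-3, 16, 13), … (2 more)
cycles coincide ⇒ equivalent

yes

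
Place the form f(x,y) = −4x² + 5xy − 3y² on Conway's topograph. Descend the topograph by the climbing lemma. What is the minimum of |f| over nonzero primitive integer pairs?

translate: b→3 (≡-5 mod 8), so (4,-5,3)→(4,3,2)
flip: (4,3,2)→(2,-3,4)
translate: b→1 (≡-3 mod 4), so (2,-3,4)→(2,1,3)
reduced (well bottom): (2,1,3) with a≤c, −a<b≤a
well minimum |f| = |-2| = 2 (negative-definite)

2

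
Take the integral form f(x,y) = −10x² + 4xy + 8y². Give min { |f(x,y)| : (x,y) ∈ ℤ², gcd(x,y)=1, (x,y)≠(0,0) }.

river: ρ → (8,12,-6)
river: ρ → (-6,12,8)
river: ρ → (8,4,-10)
river: ρ → (-10,16,2)
river: ρ → (2,16,-10)
river: ρ → (-10,4,8)
closes: descent 0, river 6
min |a| on river = 2

2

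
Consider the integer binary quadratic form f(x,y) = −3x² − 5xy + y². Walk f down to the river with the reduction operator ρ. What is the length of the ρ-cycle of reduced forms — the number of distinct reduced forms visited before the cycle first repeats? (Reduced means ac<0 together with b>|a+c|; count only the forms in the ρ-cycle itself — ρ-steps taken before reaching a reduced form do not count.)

D = 37, ⌊√D⌋ = 6
descent: ρ → (1,5,-3)  [lands on river]
river: ρ → (-3,1,3)
river: ρ → (3,5,-1)
river: ρ → (-1,5,3)
river: ρ → (3,1,-3)
river: ρ → (-3,5,1)
ρ-cycle length = 6 (tail of 1 descent step not counted)

6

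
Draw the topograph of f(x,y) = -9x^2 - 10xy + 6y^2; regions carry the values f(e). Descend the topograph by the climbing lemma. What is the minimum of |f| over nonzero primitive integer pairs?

descent: ρ → (6,10,-9)  [lands on river]
river: ρ → (-9,8,7)
river: ρ → (7,6,-10)
river: ρ → (-10,14,3)
river: ρ → (3,16,-5)
river: ρ → (-5,14,6)
closes: descent 1, river 6
min |a| on river = 3

3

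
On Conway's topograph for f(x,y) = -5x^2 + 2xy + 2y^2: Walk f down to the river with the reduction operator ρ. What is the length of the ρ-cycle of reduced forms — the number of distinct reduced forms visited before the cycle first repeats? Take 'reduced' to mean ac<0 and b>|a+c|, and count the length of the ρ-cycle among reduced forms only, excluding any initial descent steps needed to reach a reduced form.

D = 44, ⌊√D⌋ = 6
descent: ρ → (2,6,-1)  [lands on river]
river: ρ → (-1,6,2)
ρ-cycle length = 2 (tail of 1 descent step not counted)

2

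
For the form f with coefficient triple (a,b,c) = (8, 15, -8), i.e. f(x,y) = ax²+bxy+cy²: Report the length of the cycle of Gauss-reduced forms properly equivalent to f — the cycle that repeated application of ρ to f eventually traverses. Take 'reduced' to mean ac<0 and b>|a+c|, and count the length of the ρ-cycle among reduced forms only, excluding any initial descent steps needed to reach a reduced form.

D = 481, ⌊√D⌋ = 21
river: ρ → (-8,17,6)
river: ρ → (6,19,-5)
river: ρ → (-5,21,2)
river: ρ → (2,19,-15)
river: ρ → (-15,11,6)
river: ρ → (6,13,-13)
river: ρ → (-13,13,6)
river: ρ → (6,11,-15)
river: ρ → (-15,19,2)
river: ρ → (2,21,-5)
river: ρ → (-5,19,6)
river: ρ → (6,17,-8)
river: ρ → (-8,15,8)
river: ρ → (8,17,-6)
river: ρ → (-6,19,5)
river: ρ → (5,21,-2)
river: ρ → (-2,19,15)
river: ρ → (15,11,-6)
river: ρ → (-6,13,13)
river: ρ → (13,13,-6)
river: ρ → (-6,11,15)
river: ρ → (15,19,-2)
river: ρ → (-2,21,5)
river: ρ → (5,19,-6)
river: ρ → (-6,17,8)
river: ρ → (8,15,-8)
ρ-cycle length = 26 (tail of 0 descent steps not counted)

26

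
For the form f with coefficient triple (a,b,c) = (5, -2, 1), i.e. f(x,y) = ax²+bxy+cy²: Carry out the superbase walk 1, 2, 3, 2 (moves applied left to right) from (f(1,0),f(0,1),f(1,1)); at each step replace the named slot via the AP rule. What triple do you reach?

start (5,1,4) = (f(1,0),f(0,1),f(1,1))
replace slot 1: 2·(1+4) − 5 = 5 → (5,1,4)
replace slot 2: 2·(5+4) − 1 = 17 → (5,17,4)
replace slot 3: 2·(5+17) − 4 = 40 → (5,17,40)
replace slot 2: 2·(5+40) − 17 = 73 → (5,73,40)

5,73,40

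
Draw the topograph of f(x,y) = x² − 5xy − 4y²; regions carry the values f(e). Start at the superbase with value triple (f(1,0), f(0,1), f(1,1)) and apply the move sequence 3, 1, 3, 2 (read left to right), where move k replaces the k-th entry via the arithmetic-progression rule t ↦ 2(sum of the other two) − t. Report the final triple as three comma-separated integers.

start (1,-4,-8) = (f(1,0),f(0,1),f(1,1))
replace slot 3: 2·(1+(-4)) − (-8) = 2 → (1,-4,2)
replace slot 1: 2·((-4)+2) − 1 = -5 → (-5,-4,2)
replace slot 3: 2·((-5)+(-4)) − 2 = -20 → (-5,-4,-20)
replace slot 2: 2·((-5)+(-20)) − (-4) = -46 → (-5,-46,-20)

-5,-46,-20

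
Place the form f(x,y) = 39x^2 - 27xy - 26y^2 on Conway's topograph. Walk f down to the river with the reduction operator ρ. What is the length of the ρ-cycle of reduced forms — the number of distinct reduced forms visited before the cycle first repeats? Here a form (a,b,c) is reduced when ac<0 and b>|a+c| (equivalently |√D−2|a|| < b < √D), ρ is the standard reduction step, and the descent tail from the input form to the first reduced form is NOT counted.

D = 4785, ⌊√D⌋ = 69
descent: ρ → (-26,27,39)  [lands on river]
river: ρ → (39,51,-14)
river: ρ → (-14,61,19)
river: ρ → (19,53,-26)
river: ρ → (-26,51,21)
river: ρ → (21,33,-44)
river: ρ → (-44,55,10)
river: ρ → (10,65,-14)
river: ρ → (-14,47,46)
river: ρ → (46,45,-15)
river: ρ → (-15,45,46)
river: ρ → (46,47,-14)
river: ρ → (-14,65,10)
river: ρ → (10,55,-44)
river: ρ → (-44,33,21)
river: ρ → (21,51,-26)
river: ρ → (-26,53,19)
river: ρ → (19,61,-14)
river: ρ → (-14,51,39)
river: ρ → (39,27,-26)
river: ρ → (-26,25,40)
river: ρ → (40,55,-11)
river: ρ → (-11,55,40)
river: ρ → (40,25,-26)
ρ-cycle length = 24 (tail of 1 descent step not counted)

24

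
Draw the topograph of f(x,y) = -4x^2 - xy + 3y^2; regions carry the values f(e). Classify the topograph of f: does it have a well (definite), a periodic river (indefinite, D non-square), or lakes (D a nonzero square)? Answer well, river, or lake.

D = b²−4ac = (-1)² − 4·(-4)·3 = 49
D = 7² is a perfect square ⇒ form factors over ℤ ⇒ lakes

lake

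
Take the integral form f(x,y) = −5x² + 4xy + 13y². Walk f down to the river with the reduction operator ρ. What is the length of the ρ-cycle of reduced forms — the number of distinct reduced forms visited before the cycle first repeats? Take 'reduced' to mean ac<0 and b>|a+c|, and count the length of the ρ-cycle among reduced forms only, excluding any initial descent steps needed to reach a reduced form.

D = 276, ⌊√D⌋ = 16
descent: ρ → (13,-4,-5)
descent: ρ → (-5,14,4)  [lands on river]
river: ρ → (4,10,-11)
river: ρ → (-11,12,3)
river: ρ → (3,12,-11)
river: ρ → (-11,10,4)
river: ρ → (4,14,-5)
river: ρ → (-5,16,1)
river: ρ → (1,16,-5)
ρ-cycle length = 8 (tail of 2 descent steps not counted)

8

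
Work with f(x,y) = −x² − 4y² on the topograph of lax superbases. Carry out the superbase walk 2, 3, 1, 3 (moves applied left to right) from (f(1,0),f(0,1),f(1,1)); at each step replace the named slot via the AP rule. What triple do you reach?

start (-1,-4,-5) = (f(1,0),f(0,1),f(1,1))
replace slot 2: 2·((-1)+(-5)) − (-4) = -8 → (-1,-8,-5)
replace slot 3: 2·((-1)+(-8)) − (-5) = -13 → (-1,-8,-13)
replace slot 1: 2·((-8)+(-13)) − (-1) = -41 → (-41,-8,-13)
replace slot 3: 2·((-41)+(-8)) − (-13) = -85 → (-41,-8,-85)

-41,-8,-85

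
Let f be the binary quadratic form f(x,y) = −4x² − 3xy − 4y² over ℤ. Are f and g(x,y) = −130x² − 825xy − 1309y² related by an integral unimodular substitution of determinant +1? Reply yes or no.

D₁ = -55, D₂ = -55
f is negative-definite; reduce −f:
−f: reduced (well bottom): (4,3,4) with a≤c, −a<b≤a
flip sign back: reduced form of f is (-4,-3,-4)
g is negative-definite; reduce −g:
−g: translate: b→45 (≡825 mod 260), so (130,825,1309)→(130,45,4)
−g: flip: (130,45,4)→(4,-45,130)
−g: translate: b→3 (≡-45 mod 8), so (4,-45,130)→(4,3,4)
−g: reduced (well bottom): (4,3,4) with a≤c, −a<b≤a
flip sign back: reduced form of g is (-4,-3,-4)
reduced forms (-4, -3, -4) vs (-4, -3, -4) ⇒ equivalent

yes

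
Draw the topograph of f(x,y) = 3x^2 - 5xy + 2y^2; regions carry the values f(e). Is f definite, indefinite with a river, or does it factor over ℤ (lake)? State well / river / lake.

D = b²−4ac = (-5)² − 4·3·2 = 1
D = 1² is a perfect square ⇒ form factors over ℤ ⇒ lakes

lake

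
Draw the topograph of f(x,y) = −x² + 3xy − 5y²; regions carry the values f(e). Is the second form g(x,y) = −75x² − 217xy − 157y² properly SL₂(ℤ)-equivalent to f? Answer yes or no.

D₁ = -11, D₂ = -11
f is negative-definite; reduce −f:
−f: translate: b→1 (≡-3 mod 2), so (1,-3,5)→(1,1,3)
−f: reduced (well bottom): (1,1,3) with a≤c, −a<b≤a
flip sign back: reduced form of f is (-1,-1,-3)
g is negative-definite; reduce −g:
−g: translate: b→67 (≡217 mod 150), so (75,217,157)→(75,67,15)
−g: flip: (75,67,15)→(15,-67,75)
−g: translate: b→-7 (≡-67 mod 30), so (15,-67,75)→(15,-7,1)
−g: flip: (15,-7,1)→(1,7,15)
−g: translate: b→1 (≡7 mod 2), so (1,7,15)→(1,1,3)
−g: reduced (well bottom): (1,1,3) with a≤c, −a<b≤a
flip sign back: reduced form of g is (-1,-1,-3)
reduced forms (-1, -1, -3) vs (-1, -1, -3) ⇒ equivalent

yes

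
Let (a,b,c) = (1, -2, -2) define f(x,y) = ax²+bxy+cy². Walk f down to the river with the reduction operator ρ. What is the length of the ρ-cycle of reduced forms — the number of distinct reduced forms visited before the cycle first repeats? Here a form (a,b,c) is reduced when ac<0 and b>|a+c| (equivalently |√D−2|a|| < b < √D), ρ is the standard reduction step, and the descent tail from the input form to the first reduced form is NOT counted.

D = 12, ⌊√D⌋ = 3
descent: ρ → (-2,2,1)  [lands on river]
river: ρ → (1,2,-2)
ρ-cycle length = 2 (tail of 1 descent step not counted)

2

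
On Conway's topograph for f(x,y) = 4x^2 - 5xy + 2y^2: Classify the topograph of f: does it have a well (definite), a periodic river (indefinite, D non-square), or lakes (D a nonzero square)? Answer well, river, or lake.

D = b²−4ac = (-5)² − 4·4·2 = -7
D < 0 ⇒ definite ⇒ every region one sign ⇒ single well

well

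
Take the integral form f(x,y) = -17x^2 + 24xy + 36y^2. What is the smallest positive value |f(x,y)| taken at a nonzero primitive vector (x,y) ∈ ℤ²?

river: ρ → (36,48,-5)
river: ρ → (-5,52,16)
river: ρ → (16,44,-17)
river: ρ → (-17,24,36)
closes: descent 0, river 4
min |a| on river = 5

5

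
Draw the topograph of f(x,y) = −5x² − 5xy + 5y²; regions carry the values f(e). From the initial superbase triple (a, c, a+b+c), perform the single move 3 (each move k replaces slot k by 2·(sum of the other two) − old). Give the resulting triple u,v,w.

start (-5,5,-5) = (f(1,0),f(0,1),f(1,1))
replace slot 3: 2·((-5)+5) − (-5) = 5 → (-5,5,5)

-5,5,5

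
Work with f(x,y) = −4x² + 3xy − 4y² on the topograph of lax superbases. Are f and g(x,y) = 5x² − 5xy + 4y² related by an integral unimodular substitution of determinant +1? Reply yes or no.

D₁ = -55, D₂ = -55
f is negative-definite; reduce −f:
−f: flip: (4,-3,4)→(4,3,4)
−f: reduced (well bottom): (4,3,4) with a≤c, −a<b≤a
flip sign back: reduced form of f is (-4,-3,-4)
g: translate: b→5 (≡-5 mod 10), so (5,-5,4)→(5,5,4)
g: flip: (5,5,4)→(4,-5,5)
g: translate: b→3 (≡-5 mod 8), so (4,-5,5)→(4,3,4)
g: reduced (well bottom): (4,3,4) with a≤c, −a<b≤a
reduced forms (-4, -3, -4) vs (4, 3, 4) ⇒ inequivalent

no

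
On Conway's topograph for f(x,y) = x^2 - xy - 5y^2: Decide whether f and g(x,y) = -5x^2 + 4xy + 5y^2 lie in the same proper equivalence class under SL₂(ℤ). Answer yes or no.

D₁ = 21, D₂ = 116
discriminants differ ⇒ not SL₂(ℤ)-equivalent

no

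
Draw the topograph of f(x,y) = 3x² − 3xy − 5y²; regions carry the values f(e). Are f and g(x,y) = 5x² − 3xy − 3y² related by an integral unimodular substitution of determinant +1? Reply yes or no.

D₁ = 69, D₂ = 69
river cycle of f (length 4): (-5, 3, 3), (3, 3, -5), (-5, 7, 1), (1, 7, -5)
river cycle of g (length 4): (-3, 3, 5), (5, 7, -1), (-1, 7, 5), (5, 3, -3)
cycles differ ⇒ inequivalent

no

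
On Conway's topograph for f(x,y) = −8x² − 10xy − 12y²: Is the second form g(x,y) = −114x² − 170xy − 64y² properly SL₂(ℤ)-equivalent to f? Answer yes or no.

D₁ = -284, D₂ = -284
f is negative-definite; reduce −f:
−f: translate: b→-6 (≡10 mod 16), so (8,10,12)→(8,-6,10)
−f: reduced (well bottom): (8,-6,10) with a≤c, −a<b≤a
flip sign back: reduced form of f is (-8,6,-10)
g is negative-definite; reduce −g:
−g: translate: b→-58 (≡170 mod 228), so (114,170,64)→(114,-58,8)
−g: flip: (114,-58,8)→(8,58,114)
−g: translate: b→-6 (≡58 mod 16), so (8,58,114)→(8,-6,10)
−g: reduced (well bottom): (8,-6,10) with a≤c, −a<b≤a
flip sign back: reduced form of g is (-8,6,-10)
reduced forms (-8, 6, -10) vs (-8, 6, -10) ⇒ equivalent

yes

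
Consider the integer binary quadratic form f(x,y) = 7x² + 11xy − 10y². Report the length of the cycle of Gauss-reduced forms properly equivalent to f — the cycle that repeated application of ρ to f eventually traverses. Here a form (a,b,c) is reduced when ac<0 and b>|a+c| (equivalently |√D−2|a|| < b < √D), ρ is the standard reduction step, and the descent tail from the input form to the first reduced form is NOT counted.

D = 401, ⌊√D⌋ = 20
river: ρ → (-10,9,8)
river: ρ → (8,7,-11)
river: ρ → (-11,15,4)
river: ρ → (4,17,-7)
river: ρ → (-7,11,10)
river: ρ → (10,9,-8)
river: ρ → (-8,7,11)
river: ρ → (11,15,-4)
river: ρ → (-4,17,7)
river: ρ → (7,11,-10)
ρ-cycle length = 10 (tail of 0 descent steps not counted)

10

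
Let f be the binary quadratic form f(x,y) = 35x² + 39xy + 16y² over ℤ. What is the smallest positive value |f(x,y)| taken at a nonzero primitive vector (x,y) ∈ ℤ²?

translate: b→-31 (≡39 mod 70), so (35,39,16)→(35,-31,12)
flip: (35,-31,12)→(12,31,35)
translate: b→7 (≡31 mod 24), so (12,31,35)→(12,7,16)
reduced (well bottom): (12,7,16) with a≤c, −a<b≤a
well minimum = a = 12

12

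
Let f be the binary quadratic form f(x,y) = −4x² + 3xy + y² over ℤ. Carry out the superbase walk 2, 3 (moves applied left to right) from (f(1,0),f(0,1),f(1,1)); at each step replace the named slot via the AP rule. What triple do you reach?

start (-4,1,0) = (f(1,0),f(0,1),f(1,1))
replace slot 2: 2·((-4)+0) − 1 = -9 → (-4,-9,0)
replace slot 3: 2·((-4)+(-9)) − 0 = -26 → (-4,-9,-26)

-4,-9,-26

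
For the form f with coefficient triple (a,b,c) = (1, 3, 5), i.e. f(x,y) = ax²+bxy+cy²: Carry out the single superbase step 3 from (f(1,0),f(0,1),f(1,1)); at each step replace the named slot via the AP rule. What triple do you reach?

start (1,5,9) = (f(1,0),f(0,1),f(1,1))
replace slot 3: 2·(1+5) − 9 = 3 → (1,5,3)

1,5,3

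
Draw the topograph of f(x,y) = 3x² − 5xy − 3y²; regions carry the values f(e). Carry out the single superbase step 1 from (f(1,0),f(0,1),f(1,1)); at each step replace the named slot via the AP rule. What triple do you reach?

start (3,-3,-5) = (f(1,0),f(0,1),f(1,1))
replace slot 1: 2·((-3)+(-5)) − 3 = -19 → (-19,-3,-5)

-19,-3,-5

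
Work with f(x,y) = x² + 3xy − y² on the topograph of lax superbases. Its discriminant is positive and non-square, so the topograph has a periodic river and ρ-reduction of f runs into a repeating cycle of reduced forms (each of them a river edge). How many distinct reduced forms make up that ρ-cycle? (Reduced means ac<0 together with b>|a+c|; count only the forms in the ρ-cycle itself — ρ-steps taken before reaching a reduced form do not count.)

D = 13, ⌊√D⌋ = 3
river: ρ → (-1,3,1)
river: ρ → (1,3,-1)
ρ-cycle length = 2 (tail of 0 descent steps not counted)

2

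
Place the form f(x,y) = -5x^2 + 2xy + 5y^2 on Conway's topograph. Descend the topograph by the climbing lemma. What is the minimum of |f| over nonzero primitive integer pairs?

river: ρ → (5,8,-2)
river: ρ → (-2,8,5)
river: ρ → (5,2,-5)
river: ρ → (-5,8,2)
river: ρ → (2,8,-5)
river: ρ → (-5,2,5)
closes: descent 0, river 6
min |a| on river = 2

2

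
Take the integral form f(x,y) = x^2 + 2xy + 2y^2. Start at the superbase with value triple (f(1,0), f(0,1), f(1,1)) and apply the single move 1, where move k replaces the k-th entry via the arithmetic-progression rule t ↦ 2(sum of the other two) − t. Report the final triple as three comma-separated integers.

start (1,2,5) = (f(1,0),f(0,1),f(1,1))
replace slot 1: 2·(2+5) − 1 = 13 → (13,2,5)

13,2,5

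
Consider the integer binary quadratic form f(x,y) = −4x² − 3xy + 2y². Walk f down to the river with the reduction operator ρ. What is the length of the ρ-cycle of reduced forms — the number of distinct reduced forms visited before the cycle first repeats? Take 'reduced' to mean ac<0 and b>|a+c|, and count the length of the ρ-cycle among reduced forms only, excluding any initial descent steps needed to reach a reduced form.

D = 41, ⌊√D⌋ = 6
descent: ρ → (2,3,-4)  [lands on river]
river: ρ → (-4,5,1)
river: ρ → (1,5,-4)
river: ρ → (-4,3,2)
river: ρ → (2,5,-2)
river: ρ → (-2,3,4)
river: ρ → (4,5,-1)
river: ρ → (-1,5,4)
river: ρ → (4,3,-2)
river: ρ → (-2,5,2)
ρ-cycle length = 10 (tail of 1 descent step not counted)

10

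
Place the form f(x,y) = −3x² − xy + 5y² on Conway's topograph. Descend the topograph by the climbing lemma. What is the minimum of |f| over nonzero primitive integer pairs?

descent: ρ → (5,1,-3)
descent: ρ → (-3,5,3)  [lands on river]
river: ρ → (3,7,-1)
river: ρ → (-1,7,3)
river: ρ → (3,5,-3)
river: ρ → (-3,7,1)
river: ρ → (1,7,-3)
closes: descent 2, river 6
min |a| on river = 1

1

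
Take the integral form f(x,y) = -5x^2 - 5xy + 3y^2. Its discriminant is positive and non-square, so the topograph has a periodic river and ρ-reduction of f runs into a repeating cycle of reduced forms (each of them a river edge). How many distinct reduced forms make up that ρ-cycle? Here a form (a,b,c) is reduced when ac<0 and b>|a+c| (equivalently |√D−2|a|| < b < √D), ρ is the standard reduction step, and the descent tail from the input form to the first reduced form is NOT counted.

D = 85, ⌊√D⌋ = 9
descent: ρ → (3,5,-5)  [lands on river]
river: ρ → (-5,5,3)
river: ρ → (3,7,-3)
river: ρ → (-3,5,5)
river: ρ → (5,5,-3)
river: ρ → (-3,7,3)
ρ-cycle length = 6 (tail of 1 descent step not counted)

6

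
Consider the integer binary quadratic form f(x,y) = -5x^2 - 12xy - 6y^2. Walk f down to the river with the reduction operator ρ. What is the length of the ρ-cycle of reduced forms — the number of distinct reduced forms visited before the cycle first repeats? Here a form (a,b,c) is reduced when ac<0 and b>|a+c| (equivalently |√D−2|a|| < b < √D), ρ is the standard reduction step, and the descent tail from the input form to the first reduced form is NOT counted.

D = 24, ⌊√D⌋ = 4
descent: ρ → (-6,0,1)
descent: ρ → (1,4,-2)  [lands on river]
river: ρ → (-2,4,1)
ρ-cycle length = 2 (tail of 2 descent steps not counted)

2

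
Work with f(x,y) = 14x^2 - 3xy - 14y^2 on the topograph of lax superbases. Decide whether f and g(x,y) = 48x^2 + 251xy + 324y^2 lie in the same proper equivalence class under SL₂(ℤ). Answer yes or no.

D₁ = 793, D₂ = 793
river cycle of f (length 8): (-14, 3, 14), (14, 25, -3), (-3, 23, 22), (22, 21, -4), (-4, 27, 4), (4, 21, -22), (-22, 23, 3), (3, 25, -14)
river cycle of g (length 8): (3, 25, -14), (-14, 3, 14), (14, 25, -3), (-3, 23, 22), (22, 21, -4), (-4, 27, 4), (4, 21, -22), (-22, 23, 3)
cycles coincide ⇒ equivalent

yes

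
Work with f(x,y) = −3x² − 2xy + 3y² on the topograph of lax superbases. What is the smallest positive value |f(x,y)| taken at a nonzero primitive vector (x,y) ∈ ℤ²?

descent: ρ → (3,2,-3)  [lands on river]
river: ρ → (-3,4,2)
river: ρ → (2,4,-3)
river: ρ → (-3,2,3)
river: ρ → (3,4,-2)
river: ρ → (-2,4,3)
closes: descent 1, river 6
min |a| on river = 2

2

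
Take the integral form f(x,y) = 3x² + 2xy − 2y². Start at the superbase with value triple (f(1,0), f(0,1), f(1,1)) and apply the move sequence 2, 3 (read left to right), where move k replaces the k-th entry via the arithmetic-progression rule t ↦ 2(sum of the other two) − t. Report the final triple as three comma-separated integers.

start (3,-2,3) = (f(1,0),f(0,1),f(1,1))
replace slot 2: 2·(3+3) − (-2) = 14 → (3,14,3)
replace slot 3: 2·(3+14) − 3 = 31 → (3,14,31)

3,14,31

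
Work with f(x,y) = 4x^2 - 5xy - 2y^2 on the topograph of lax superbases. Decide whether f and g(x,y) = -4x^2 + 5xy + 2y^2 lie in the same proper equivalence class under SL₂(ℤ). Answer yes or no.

D₁ = 57, D₂ = 57
river cycle of f (length 6): (-2, 5, 4), (4, 3, -3), (-3, 3, 4), (4, 5, -2), (-2, 7, 1), (1, 7, -2)
river cycle of g (length 6): (2, 7, -1), (-1, 7, 2), (2, 5, -4), (-4, 3, 3), (3, 3, -4), (-4, 5, 2)
cycles differ ⇒ inequivalent

no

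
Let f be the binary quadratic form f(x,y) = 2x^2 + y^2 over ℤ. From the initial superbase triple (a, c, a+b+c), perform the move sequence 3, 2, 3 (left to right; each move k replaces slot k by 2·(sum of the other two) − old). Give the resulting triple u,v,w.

start (2,1,3) = (f(1,0),f(0,1),f(1,1))
replace slot 3: 2·(2+1) − 3 = 3 → (2,1,3)
replace slot 2: 2·(2+3) − 1 = 9 → (2,9,3)
replace slot 3: 2·(2+9) − 3 = 19 → (2,9,19)

2,9,19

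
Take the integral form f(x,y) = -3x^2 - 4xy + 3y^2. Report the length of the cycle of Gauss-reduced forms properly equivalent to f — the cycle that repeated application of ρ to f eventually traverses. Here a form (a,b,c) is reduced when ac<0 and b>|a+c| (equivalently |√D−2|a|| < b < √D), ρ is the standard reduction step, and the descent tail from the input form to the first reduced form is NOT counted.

D = 52, ⌊√D⌋ = 7
descent: ρ → (3,4,-3)  [lands on river]
river: ρ → (-3,2,4)
river: ρ → (4,6,-1)
river: ρ → (-1,6,4)
river: ρ → (4,2,-3)
river: ρ → (-3,4,3)
river: ρ → (3,2,-4)
river: ρ → (-4,6,1)
river: ρ → (1,6,-4)
river: ρ → (-4,2,3)
ρ-cycle length = 10 (tail of 1 descent step not counted)

10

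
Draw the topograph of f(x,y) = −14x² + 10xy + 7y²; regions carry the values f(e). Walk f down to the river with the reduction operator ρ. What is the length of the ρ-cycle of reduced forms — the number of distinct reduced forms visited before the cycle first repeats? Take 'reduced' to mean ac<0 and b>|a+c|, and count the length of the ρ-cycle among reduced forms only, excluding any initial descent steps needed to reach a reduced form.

D = 492, ⌊√D⌋ = 22
river: ρ → (7,18,-6)
river: ρ → (-6,18,7)
river: ρ → (7,10,-14)
river: ρ → (-14,18,3)
river: ρ → (3,18,-14)
river: ρ → (-14,10,7)
ρ-cycle length = 6 (tail of 0 descent steps not counted)

6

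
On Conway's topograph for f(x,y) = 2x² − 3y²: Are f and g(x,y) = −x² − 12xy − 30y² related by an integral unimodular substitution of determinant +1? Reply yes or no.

D₁ = 24, D₂ = 24
river cycle of f (length 2): (2, 4, -1), (-1, 4, 2)
river cycle of g (length 2): (-1, 4, 2), (2, 4, -1)
cycles coincide ⇒ equivalent

yes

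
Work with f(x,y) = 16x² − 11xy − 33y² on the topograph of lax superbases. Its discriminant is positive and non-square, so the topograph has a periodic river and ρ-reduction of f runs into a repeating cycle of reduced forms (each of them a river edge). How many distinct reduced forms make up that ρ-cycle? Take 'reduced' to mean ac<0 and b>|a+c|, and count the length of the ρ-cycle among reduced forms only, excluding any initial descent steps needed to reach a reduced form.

D = 2233, ⌊√D⌋ = 47
descent: ρ → (-33,11,16)
descent: ρ → (16,21,-28)  [lands on river]
river: ρ → (-28,35,9)
river: ρ → (9,37,-24)
river: ρ → (-24,11,22)
river: ρ → (22,33,-13)
river: ρ → (-13,45,4)
river: ρ → (4,43,-24)
river: ρ → (-24,5,23)
river: ρ → (23,41,-6)
river: ρ → (-6,43,16)
ρ-cycle length = 10 (tail of 2 descent steps not counted)

10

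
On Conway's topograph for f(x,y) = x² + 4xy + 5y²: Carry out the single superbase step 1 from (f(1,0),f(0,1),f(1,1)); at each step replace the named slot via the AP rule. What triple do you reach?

start (1,5,10) = (f(1,0),f(0,1),f(1,1))
replace slot 1: 2·(5+10) − 1 = 29 → (29,5,10)

29,5,10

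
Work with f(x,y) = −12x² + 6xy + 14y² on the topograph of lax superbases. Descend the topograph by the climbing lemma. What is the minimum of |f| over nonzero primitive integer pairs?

river: ρ → (14,22,-4)
river: ρ → (-4,26,2)
river: ρ → (2,26,-4)
river: ρ → (-4,22,14)
river: ρ → (14,6,-12)
river: ρ → (-12,18,8)
river: ρ → (8,14,-16)
river: ρ → (-16,18,6)
river: ρ → (6,18,-16)
river: ρ → (-16,14,8)
river: ρ → (8,18,-12)
river: ρ → (-12,6,14)
closes: descent 0, river 12
min |a| on river = 2

2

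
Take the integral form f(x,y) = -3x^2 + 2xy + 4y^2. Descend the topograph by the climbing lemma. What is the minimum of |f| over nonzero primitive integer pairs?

river: ρ → (4,6,-1)
river: ρ → (-1,6,4)
river: ρ → (4,2,-3)
river: ρ → (-3,4,3)
river: ρ → (3,2,-4)
river: ρ → (-4,6,1)
river: ρ → (1,6,-4)
river: ρ → (-4,2,3)
river: ρ → (3,4,-3)
river: ρ → (-3,2,4)
closes: descent 0, river 10
min |a| on river = 1

1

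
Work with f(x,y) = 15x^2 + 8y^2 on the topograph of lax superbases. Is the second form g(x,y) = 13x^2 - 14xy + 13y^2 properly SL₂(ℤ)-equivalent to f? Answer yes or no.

D₁ = -480, D₂ = -480
f: flip: (15,0,8)→(8,0,15)
f: reduced (well bottom): (8,0,15) with a≤c, −a<b≤a
g: translate: b→12 (≡-14 mod 26), so (13,-14,13)→(13,12,12)
g: flip: (13,12,12)→(12,-12,13)
g: translate: b→12 (≡-12 mod 24), so (12,-12,13)→(12,12,13)
g: reduced (well bottom): (12,12,13) with a≤c, −a<b≤a
reduced forms (8, 0, 15) vs (12, 12, 13) ⇒ inequivalent

no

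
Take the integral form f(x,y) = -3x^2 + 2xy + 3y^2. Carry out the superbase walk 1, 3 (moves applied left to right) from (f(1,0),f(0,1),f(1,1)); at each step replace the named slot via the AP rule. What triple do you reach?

start (-3,3,2) = (f(1,0),f(0,1),f(1,1))
replace slot 1: 2·(3+2) − (-3) = 13 → (13,3,2)
replace slot 3: 2·(13+3) − 2 = 30 → (13,3,30)

13,3,30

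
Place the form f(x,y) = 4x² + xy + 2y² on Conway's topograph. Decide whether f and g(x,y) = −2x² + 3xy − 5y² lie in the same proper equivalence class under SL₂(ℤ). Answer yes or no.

D₁ = -31, D₂ = -31
f: flip: (4,1,2)→(2,-1,4)
f: reduced (well bottom): (2,-1,4) with a≤c, −a<b≤a
g is negative-definite; reduce −g:
−g: translate: b→1 (≡-3 mod 4), so (2,-3,5)→(2,1,4)
−g: reduced (well bottom): (2,1,4) with a≤c, −a<b≤a
flip sign back: reduced form of g is (-2,-1,-4)
reduced forms (2, -1, 4) vs (-2, -1, -4) ⇒ inequivalent

no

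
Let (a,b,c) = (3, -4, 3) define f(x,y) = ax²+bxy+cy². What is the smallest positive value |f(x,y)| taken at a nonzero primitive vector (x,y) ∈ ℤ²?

translate: b→2 (≡-4 mod 6), so (3,-4,3)→(3,2,2)
flip: (3,2,2)→(2,-2,3)
translate: b→2 (≡-2 mod 4), so (2,-2,3)→(2,2,3)
reduced (well bottom): (2,2,3) with a≤c, −a<b≤a
well minimum = a = 2

2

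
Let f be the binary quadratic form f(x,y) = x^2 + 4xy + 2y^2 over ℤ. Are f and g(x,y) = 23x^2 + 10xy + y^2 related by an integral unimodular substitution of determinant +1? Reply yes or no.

D₁ = 8, D₂ = 8
river cycle of f (length 2): (-1, 2, 1), (1, 2, -1)
river cycle of g (length 2): (1, 2, -1), (-1, 2, 1)
cycles coincide ⇒ equivalent

yes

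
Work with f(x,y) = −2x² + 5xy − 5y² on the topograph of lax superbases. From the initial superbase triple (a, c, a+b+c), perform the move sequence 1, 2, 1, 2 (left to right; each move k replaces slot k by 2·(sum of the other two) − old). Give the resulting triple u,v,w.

start (-2,-5,-2) = (f(1,0),f(0,1),f(1,1))
replace slot 1: 2·((-5)+(-2)) − (-2) = -12 → (-12,-5,-2)
replace slot 2: 2·((-12)+(-2)) − (-5) = -23 → (-12,-23,-2)
replace slot 1: 2·((-23)+(-2)) − (-12) = -38 → (-38,-23,-2)
replace slot 2: 2·((-38)+(-2)) − (-23) = -57 → (-38,-57,-2)

-38,-57,-2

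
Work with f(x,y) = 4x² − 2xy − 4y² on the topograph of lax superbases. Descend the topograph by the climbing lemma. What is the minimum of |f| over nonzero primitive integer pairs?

descent: ρ → (-4,2,4)  [lands on river]
river: ρ → (4,6,-2)
river: ρ → (-2,6,4)
river: ρ → (4,2,-4)
river: ρ → (-4,6,2)
river: ρ → (2,6,-4)
closes: descent 1, river 6
min |a| on river = 2

2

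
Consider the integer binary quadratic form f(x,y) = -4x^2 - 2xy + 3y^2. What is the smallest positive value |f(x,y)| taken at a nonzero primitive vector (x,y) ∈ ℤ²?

descent: ρ → (3,2,-4)  [lands on river]
river: ρ → (-4,6,1)
river: ρ → (1,6,-4)
river: ρ → (-4,2,3)
river: ρ → (3,4,-3)
river: ρ → (-3,2,4)
river: ρ → (4,6,-1)
river: ρ → (-1,6,4)
river: ρ → (4,2,-3)
river: ρ → (-3,4,3)
closes: descent 1, river 10
min |a| on river = 1

1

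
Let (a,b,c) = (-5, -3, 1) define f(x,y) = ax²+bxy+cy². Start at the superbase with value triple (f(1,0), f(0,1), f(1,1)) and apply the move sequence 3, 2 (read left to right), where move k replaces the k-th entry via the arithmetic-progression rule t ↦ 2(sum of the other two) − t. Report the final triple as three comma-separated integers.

start (-5,1,-7) = (f(1,0),f(0,1),f(1,1))
replace slot 3: 2·((-5)+1) − (-7) = -1 → (-5,1,-1)
replace slot 2: 2·((-5)+(-1)) − 1 = -13 → (-5,-13,-1)

-5,-13,-1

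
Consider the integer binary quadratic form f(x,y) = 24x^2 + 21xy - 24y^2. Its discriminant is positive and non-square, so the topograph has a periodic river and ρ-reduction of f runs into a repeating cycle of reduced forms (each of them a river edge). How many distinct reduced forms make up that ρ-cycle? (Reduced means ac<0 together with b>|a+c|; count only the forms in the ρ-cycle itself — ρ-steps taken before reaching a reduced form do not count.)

D = 2745, ⌊√D⌋ = 52
river: ρ → (-24,27,21)
river: ρ → (21,15,-30)
river: ρ → (-30,45,6)
river: ρ → (6,51,-6)
river: ρ → (-6,45,30)
river: ρ → (30,15,-21)
river: ρ → (-21,27,24)
river: ρ → (24,21,-24)
ρ-cycle length = 8 (tail of 0 descent steps not counted)

8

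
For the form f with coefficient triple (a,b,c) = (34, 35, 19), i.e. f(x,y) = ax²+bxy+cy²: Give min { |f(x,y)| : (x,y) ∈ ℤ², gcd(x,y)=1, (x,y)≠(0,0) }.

translate: b→-33 (≡35 mod 68), so (34,35,19)→(34,-33,18)
flip: (34,-33,18)→(18,33,34)
translate: b→-3 (≡33 mod 36), so (18,33,34)→(18,-3,19)
reduced (well bottom): (18,-3,19) with a≤c, −a<b≤a
well minimum = a = 18

18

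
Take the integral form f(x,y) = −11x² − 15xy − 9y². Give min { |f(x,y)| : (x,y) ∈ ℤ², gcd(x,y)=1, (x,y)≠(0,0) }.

translate: b→-7 (≡15 mod 22), so (11,15,9)→(11,-7,5)
flip: (11,-7,5)→(5,7,11)
translate: b→-3 (≡7 mod 10), so (5,7,11)→(5,-3,9)
reduced (well bottom): (5,-3,9) with a≤c, −a<b≤a
well minimum |f| = |-5| = 5 (negative-definite)

5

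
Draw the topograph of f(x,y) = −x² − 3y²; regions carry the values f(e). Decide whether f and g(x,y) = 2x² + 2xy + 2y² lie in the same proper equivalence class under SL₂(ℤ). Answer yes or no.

D₁ = -12, D₂ = -12
f is negative-definite; reduce −f:
−f: reduced (well bottom): (1,0,3) with a≤c, −a<b≤a
flip sign back: reduced form of f is (-1,0,-3)
g: reduced (well bottom): (2,2,2) with a≤c, −a<b≤a
reduced forms (-1, 0, -3) vs (2, 2, 2) ⇒ inequivalent

no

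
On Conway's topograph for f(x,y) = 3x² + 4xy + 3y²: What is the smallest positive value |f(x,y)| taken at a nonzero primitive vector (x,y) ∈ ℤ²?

translate: b→-2 (≡4 mod 6), so (3,4,3)→(3,-2,2)
flip: (3,-2,2)→(2,2,3)
reduced (well bottom): (2,2,3) with a≤c, −a<b≤a
well minimum = a = 2

2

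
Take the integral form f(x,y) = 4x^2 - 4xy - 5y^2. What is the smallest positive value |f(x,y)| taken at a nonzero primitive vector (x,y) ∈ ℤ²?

descent: ρ → (-5,4,4)  [lands on river]
river: ρ → (4,4,-5)
river: ρ → (-5,6,3)
river: ρ → (3,6,-5)
closes: descent 1, river 4
min |a| on river = 3

3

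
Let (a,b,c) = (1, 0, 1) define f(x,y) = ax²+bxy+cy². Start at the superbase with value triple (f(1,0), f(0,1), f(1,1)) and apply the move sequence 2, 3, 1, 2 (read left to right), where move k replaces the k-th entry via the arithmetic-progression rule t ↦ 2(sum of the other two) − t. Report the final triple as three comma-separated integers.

start (1,1,2) = (f(1,0),f(0,1),f(1,1))
replace slot 2: 2·(1+2) − 1 = 5 → (1,5,2)
replace slot 3: 2·(1+5) − 2 = 10 → (1,5,10)
replace slot 1: 2·(5+10) − 1 = 29 → (29,5,10)
replace slot 2: 2·(29+10) − 5 = 73 → (29,73,10)

29,73,10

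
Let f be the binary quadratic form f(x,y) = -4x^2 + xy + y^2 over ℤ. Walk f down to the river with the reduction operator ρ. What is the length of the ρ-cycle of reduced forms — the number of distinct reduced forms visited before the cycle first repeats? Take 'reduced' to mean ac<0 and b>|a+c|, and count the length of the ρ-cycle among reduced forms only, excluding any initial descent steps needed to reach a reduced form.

D = 17, ⌊√D⌋ = 4
descent: ρ → (1,3,-2)  [lands on river]
river: ρ → (-2,1,2)
river: ρ → (2,3,-1)
river: ρ → (-1,3,2)
river: ρ → (2,1,-2)
river: ρ → (-2,3,1)
ρ-cycle length = 6 (tail of 1 descent step not counted)

6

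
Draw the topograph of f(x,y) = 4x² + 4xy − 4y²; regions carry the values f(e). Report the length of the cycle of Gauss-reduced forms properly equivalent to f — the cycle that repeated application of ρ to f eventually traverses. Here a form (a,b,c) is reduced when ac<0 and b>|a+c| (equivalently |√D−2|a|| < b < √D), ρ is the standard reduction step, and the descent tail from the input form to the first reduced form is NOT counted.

D = 80, ⌊√D⌋ = 8
river: ρ → (-4,4,4)
river: ρ → (4,4,-4)
ρ-cycle length = 2 (tail of 0 descent steps not counted)

2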